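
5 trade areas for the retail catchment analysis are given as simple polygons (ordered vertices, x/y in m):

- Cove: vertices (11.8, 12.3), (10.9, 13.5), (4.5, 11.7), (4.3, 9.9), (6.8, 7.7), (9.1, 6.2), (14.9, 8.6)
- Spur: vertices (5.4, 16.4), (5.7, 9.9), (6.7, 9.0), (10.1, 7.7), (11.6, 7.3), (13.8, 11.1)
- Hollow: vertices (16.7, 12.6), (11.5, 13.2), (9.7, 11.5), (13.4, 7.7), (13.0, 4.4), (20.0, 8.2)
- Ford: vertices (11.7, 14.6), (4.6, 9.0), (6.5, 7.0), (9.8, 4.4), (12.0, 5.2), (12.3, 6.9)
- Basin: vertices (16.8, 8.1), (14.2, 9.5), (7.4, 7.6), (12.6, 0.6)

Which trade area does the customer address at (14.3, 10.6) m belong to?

Cast a ray rightward from (14.3, 10.6). For each polygon, the edges (by vertex number in listed order) whose endpoints lie on opposite sides of y = 10.6, where each meets that height, and whether that is right or left of the point:
Cove: 3–4 at x≈4.38 (left), 7–1 at x≈13.22 (left) → 0 crossings.
Spur: 1–2 at x≈5.67 (left), 5–6 at x≈13.51 (left) → 0 crossings.
Hollow: 3–4 at x≈10.58 (left), 6–1 at x≈18.20 (right) → 1 crossing.
Ford: 1–2 at x≈6.63 (left), 6–1 at x≈12.01 (left) → 0 crossings.
Basin: no edge straddles that height → 0 crossings.
Only Hollow has an odd count, so the point is inside Hollow.

Hollow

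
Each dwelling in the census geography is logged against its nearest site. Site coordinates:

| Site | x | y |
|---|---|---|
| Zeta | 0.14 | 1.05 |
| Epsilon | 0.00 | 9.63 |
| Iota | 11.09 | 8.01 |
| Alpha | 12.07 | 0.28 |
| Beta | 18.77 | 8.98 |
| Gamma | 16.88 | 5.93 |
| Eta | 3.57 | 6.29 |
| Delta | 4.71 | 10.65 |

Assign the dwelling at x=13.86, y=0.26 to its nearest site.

Squared distances to each site:
Zeta: 188.862; Epsilon: 279.897; Iota: 67.735; Alpha: 3.204; Beta: 100.147; Gamma: 41.269; Eta: 142.245; Delta: 191.675.
Minimum at Alpha.

Alpha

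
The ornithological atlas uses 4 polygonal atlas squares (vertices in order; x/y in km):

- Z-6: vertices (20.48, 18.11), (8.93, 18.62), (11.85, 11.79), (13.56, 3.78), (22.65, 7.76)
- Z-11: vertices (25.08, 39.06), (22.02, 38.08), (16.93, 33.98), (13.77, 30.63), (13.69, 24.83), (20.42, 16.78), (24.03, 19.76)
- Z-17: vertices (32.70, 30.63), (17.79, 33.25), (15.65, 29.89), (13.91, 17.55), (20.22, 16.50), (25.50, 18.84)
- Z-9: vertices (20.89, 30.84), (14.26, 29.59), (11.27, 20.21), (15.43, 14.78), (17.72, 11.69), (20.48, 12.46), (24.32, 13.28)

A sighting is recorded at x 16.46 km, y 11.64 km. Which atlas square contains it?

Cast a ray rightward from (16.46, 11.64). For each polygon, the edges (by vertex number in listed order) whose endpoints lie on opposite sides of y = 11.64, where each meets that height, and whether that is right or left of the point:
Z-6: 3–4 at x≈11.882 (left), 5–1 at x≈21.837 (right) → 1 crossing.
Z-11: no edge straddles that height → 0 crossings.
Z-17: no edge straddles that height → 0 crossings.
Z-9: no edge straddles that height → 0 crossings.
Only Z-6 has an odd count, so the point is inside Z-6.

Z-6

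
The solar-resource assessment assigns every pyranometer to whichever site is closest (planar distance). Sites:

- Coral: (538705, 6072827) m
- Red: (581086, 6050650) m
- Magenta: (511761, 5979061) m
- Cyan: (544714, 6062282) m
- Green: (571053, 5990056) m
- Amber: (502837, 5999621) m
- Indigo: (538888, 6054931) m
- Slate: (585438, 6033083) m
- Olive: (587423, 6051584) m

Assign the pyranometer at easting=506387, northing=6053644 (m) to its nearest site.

Indigo

Squared distances to each site:
Coral: 1412440613.000; Red: 5588904637.000; Magenta: 5591503765.000; Cyan: 1543573973.000; Green: 8225125300.000; Amber: 2931087029.000; Indigo: 1057971370.000; Slate: 6671815322.000; Olive: 6571076896.000.
Minimum at Indigo.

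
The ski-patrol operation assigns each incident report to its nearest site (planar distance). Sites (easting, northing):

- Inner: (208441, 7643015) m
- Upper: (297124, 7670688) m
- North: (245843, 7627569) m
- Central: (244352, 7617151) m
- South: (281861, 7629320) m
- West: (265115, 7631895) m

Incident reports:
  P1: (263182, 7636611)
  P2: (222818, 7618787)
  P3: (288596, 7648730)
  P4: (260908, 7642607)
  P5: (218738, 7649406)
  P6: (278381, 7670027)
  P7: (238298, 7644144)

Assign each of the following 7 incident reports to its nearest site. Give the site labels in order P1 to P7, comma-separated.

West, Central, South, West, Inner, Upper, North

P1 → West (d²=25977145.00)
P2 → Central (d²=466389652.00)
P3 → South (d²=422108325.00)
P4 → West (d²=132445793.00)
P5 → Inner (d²=146873090.00)
P6 → Upper (d²=351736970.00)
P7 → North (d²=331657650.00)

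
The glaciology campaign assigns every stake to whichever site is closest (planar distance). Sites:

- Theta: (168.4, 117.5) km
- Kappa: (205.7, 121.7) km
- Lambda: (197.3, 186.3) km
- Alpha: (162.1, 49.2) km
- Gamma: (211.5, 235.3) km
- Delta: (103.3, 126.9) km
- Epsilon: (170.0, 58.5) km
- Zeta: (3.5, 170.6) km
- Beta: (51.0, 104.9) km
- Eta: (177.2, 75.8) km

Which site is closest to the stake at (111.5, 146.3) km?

Squared distances to each site:
Theta: 4067.050; Kappa: 9478.800; Lambda: 8961.640; Alpha: 11988.770; Gamma: 17921.000; Delta: 443.600; Epsilon: 11131.090; Zeta: 12254.490; Beta: 5374.210; Eta: 9286.740.
Minimum at Delta.

Delta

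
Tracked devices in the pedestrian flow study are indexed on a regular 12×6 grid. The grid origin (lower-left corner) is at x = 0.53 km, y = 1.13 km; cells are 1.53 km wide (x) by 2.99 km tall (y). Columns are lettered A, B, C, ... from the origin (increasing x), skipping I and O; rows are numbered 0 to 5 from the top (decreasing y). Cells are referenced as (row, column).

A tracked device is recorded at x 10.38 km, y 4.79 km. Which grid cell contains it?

Column index: ⌊(10.38 − 0.53) / 1.53⌋ = ⌊6.438⌋ = 6 → column G
Row offset from origin: ⌊(4.79 − 1.13) / 2.99⌋ = ⌊1.224⌋ = 1 → row 4 (counted from top)

(4, G)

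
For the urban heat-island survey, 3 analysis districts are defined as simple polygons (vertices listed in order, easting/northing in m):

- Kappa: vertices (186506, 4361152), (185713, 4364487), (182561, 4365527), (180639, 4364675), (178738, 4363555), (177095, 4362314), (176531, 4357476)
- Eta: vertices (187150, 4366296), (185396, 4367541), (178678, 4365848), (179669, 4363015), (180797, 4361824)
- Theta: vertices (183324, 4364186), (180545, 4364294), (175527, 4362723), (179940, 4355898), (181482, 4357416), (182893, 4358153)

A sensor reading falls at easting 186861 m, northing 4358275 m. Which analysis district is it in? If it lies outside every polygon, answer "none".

Cast a ray rightward from (186861, 4358275). For each polygon, the edges (by vertex number in listed order) whose endpoints lie on opposite sides of northing = 4358275, where each meets that height, and whether that is right or left of the point:
Kappa: 6–7 at easting≈176624.1 (left), 7–1 at easting≈178699.1 (left) → 0 crossings.
Eta: no edge straddles that height → 0 crossings.
Theta: 3–4 at easting≈178403.0 (left), 6–1 at easting≈182901.7 (left) → 0 crossings.
All counts are even, so the point lies outside every listed polygon.

none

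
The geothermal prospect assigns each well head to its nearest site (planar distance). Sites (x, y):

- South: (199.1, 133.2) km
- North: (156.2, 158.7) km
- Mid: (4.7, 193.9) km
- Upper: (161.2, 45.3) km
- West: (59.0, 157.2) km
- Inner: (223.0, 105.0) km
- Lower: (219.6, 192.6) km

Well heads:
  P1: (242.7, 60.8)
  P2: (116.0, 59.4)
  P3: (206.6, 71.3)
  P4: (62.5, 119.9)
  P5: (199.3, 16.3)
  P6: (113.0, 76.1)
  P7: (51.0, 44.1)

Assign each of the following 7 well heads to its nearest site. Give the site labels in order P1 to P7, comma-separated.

Inner, Upper, Inner, West, Upper, Upper, Upper

P1 → Inner (d²=2341.73)
P2 → Upper (d²=2241.85)
P3 → Inner (d²=1404.65)
P4 → West (d²=1403.54)
P5 → Upper (d²=2292.61)
P6 → Upper (d²=3271.88)
P7 → Upper (d²=12145.48)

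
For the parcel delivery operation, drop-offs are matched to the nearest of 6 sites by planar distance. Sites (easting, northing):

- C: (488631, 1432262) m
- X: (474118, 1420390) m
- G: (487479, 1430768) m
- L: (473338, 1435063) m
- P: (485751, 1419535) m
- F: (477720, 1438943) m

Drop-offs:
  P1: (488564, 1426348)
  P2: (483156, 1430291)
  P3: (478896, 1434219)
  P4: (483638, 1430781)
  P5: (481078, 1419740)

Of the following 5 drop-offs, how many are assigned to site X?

P1 → G
P2 → G
P3 → F
P4 → G
P5 → P
0 of the 5 go to X.

0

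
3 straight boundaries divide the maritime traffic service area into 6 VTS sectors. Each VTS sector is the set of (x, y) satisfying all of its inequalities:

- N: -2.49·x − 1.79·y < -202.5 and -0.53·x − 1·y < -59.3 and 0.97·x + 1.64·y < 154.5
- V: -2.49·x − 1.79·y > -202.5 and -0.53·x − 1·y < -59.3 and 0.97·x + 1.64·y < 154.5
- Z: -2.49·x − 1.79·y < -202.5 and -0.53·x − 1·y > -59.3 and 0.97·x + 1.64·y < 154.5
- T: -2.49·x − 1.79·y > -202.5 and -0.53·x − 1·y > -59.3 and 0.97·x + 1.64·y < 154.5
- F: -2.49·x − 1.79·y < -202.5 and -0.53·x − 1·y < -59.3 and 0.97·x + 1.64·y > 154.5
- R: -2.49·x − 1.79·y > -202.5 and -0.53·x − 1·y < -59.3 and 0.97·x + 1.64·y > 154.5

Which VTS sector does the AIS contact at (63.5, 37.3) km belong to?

N

-2.49·63.5 − 1.79·37.3 = -224.882, which is < -202.5
-0.53·63.5 − 1·37.3 = -70.955, which is < -59.3
0.97·63.5 + 1.64·37.3 = 122.767, which is < 154.5
This sign pattern matches N.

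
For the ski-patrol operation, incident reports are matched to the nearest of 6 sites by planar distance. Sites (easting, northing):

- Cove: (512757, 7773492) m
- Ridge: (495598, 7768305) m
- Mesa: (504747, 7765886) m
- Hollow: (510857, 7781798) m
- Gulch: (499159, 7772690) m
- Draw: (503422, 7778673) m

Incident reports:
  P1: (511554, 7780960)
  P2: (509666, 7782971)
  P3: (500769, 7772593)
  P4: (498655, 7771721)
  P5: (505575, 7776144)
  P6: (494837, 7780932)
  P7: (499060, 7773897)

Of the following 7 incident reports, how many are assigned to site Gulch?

P1 → Hollow
P2 → Hollow
P3 → Gulch
P4 → Gulch
P5 → Draw
P6 → Draw
P7 → Gulch
3 of the 7 go to Gulch.

3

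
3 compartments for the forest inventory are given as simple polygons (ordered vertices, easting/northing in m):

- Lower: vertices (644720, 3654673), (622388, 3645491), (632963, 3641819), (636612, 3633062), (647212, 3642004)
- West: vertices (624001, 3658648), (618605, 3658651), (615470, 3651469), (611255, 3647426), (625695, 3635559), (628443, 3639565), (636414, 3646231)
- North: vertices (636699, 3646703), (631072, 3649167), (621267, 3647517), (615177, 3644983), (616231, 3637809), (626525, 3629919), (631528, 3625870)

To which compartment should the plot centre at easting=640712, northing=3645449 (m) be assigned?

Lower

Cast a ray rightward from (640712, 3645449). For each polygon, the edges (by vertex number in listed order) whose endpoints lie on opposite sides of northing = 3645449, where each meets that height, and whether that is right or left of the point:
Lower: 2–3 at easting≈622509.0 (left), 5–1 at easting≈646534.4 (right) → 1 crossing.
West: 4–5 at easting≈613660.7 (left), 6–7 at easting≈635478.9 (left) → 0 crossings.
North: 3–4 at easting≈616296.9 (left), 7–1 at easting≈636387.7 (left) → 0 crossings.
Only Lower has an odd count, so the point is inside Lower.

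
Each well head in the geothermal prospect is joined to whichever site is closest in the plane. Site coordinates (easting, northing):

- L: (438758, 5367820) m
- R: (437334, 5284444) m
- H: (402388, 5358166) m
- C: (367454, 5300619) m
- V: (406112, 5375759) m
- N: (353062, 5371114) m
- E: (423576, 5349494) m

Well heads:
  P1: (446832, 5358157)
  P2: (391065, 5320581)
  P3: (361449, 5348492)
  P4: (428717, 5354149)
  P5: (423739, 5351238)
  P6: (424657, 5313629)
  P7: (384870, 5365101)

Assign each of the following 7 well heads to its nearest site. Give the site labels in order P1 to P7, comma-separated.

L, C, N, E, E, R, H

P1 → L (d²=158563045.00)
P2 → C (d²=955960765.00)
P3 → N (d²=582096653.00)
P4 → E (d²=48098906.00)
P5 → E (d²=3068105.00)
P6 → R (d²=1012470554.00)
P7 → H (d²=354974549.00)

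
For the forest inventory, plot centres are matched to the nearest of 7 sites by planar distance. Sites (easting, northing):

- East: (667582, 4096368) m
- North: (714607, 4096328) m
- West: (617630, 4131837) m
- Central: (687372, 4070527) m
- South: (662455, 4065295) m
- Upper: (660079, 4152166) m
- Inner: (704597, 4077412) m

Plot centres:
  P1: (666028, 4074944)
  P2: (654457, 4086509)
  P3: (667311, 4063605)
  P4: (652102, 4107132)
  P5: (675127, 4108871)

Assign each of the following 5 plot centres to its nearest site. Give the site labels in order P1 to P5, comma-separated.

P1 → South (d²=105869530.00)
P2 → East (d²=269465506.00)
P3 → South (d²=26436836.00)
P4 → East (d²=355494096.00)
P5 → East (d²=213252034.00)

South, East, South, East, East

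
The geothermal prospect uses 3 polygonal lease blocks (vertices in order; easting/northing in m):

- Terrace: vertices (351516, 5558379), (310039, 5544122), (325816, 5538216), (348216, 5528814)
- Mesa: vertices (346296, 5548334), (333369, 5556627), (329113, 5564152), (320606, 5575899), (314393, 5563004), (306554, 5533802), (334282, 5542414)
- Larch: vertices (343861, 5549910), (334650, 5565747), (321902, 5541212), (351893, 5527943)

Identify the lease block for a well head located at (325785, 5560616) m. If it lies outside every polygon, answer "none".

Cast a ray rightward from (325785, 5560616). For each polygon, the edges (by vertex number in listed order) whose endpoints lie on opposite sides of northing = 5560616, where each meets that height, and whether that is right or left of the point:
Terrace: no edge straddles that height → 0 crossings.
Mesa: 2–3 at easting≈331112.9 (right), 5–6 at easting≈313752.0 (left) → 1 crossing.
Larch: 1–2 at easting≈337634.3 (right), 2–3 at easting≈331984.0 (right) → 2 crossings.
Only Mesa has an odd count, so the point is inside Mesa.

Mesa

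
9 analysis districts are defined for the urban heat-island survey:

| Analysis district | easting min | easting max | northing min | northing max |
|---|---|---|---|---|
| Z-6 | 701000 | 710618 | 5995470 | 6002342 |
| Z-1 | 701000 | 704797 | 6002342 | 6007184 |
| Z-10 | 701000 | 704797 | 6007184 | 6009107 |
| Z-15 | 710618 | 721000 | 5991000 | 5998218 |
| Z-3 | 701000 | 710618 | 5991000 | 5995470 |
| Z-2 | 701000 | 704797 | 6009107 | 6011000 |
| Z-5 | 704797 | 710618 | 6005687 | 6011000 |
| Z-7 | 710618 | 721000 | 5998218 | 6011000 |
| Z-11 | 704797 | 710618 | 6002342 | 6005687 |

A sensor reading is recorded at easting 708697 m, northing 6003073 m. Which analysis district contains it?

Z-11

The point has easting = 708697 and northing = 6003073.
Only Z-11 satisfies 704797 ≤ easting ≤ 710618 and 6002342 ≤ northing ≤ 6005687.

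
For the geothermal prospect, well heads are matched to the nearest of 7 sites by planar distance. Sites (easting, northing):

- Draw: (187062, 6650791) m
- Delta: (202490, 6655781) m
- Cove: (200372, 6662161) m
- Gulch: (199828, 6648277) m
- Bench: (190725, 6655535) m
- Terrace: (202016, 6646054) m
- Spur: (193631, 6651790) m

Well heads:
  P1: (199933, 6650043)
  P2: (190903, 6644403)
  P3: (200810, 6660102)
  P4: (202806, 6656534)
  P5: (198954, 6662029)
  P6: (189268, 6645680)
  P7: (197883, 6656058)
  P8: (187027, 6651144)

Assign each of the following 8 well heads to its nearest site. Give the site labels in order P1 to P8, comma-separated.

Gulch, Draw, Cove, Delta, Cove, Draw, Delta, Draw

P1 → Gulch (d²=3129781.00)
P2 → Draw (d²=55559825.00)
P3 → Cove (d²=4431325.00)
P4 → Delta (d²=666865.00)
P5 → Cove (d²=2028148.00)
P6 → Draw (d²=30988757.00)
P7 → Delta (d²=21301178.00)
P8 → Draw (d²=125834.00)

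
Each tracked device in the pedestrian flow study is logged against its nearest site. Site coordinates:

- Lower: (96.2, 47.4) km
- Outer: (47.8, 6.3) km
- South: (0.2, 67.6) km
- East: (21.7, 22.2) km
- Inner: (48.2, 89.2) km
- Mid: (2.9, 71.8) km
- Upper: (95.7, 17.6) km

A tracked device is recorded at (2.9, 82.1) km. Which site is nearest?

Squared distances to each site:
Lower: 9908.980; Outer: 7761.650; South: 217.540; East: 3941.450; Inner: 2102.500; Mid: 106.090; Upper: 12772.090.
Minimum at Mid.

Mid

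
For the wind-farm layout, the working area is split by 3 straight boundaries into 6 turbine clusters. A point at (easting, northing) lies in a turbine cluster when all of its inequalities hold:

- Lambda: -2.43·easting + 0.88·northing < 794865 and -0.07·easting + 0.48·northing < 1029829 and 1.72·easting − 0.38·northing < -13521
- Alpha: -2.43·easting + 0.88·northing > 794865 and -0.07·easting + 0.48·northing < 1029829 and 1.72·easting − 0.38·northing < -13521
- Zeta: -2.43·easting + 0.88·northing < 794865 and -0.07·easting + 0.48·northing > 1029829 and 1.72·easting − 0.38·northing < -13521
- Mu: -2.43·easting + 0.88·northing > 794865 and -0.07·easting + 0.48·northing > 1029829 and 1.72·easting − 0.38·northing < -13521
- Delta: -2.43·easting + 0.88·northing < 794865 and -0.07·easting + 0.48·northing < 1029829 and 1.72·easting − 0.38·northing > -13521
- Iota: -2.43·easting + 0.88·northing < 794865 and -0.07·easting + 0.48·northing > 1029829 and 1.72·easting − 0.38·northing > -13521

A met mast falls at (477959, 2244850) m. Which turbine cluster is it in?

-2.43·477959 + 0.88·2244850 = 814027.630, which is > 794865
-0.07·477959 + 0.48·2244850 = 1044070.870, which is > 1029829
1.72·477959 − 0.38·2244850 = -30953.520, which is < -13521
This sign pattern matches Mu.

Mu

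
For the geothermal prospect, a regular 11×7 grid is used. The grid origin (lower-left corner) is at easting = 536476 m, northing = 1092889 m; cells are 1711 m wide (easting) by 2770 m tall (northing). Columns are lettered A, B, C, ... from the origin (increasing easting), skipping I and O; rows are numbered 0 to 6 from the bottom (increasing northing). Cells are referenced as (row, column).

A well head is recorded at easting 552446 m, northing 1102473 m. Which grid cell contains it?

(3, K)

Column index: ⌊(552446 − 536476) / 1711⌋ = ⌊9.334⌋ = 9 → column K
Row offset from origin: ⌊(1102473 − 1092889) / 2770⌋ = ⌊3.460⌋ = 3 → row 3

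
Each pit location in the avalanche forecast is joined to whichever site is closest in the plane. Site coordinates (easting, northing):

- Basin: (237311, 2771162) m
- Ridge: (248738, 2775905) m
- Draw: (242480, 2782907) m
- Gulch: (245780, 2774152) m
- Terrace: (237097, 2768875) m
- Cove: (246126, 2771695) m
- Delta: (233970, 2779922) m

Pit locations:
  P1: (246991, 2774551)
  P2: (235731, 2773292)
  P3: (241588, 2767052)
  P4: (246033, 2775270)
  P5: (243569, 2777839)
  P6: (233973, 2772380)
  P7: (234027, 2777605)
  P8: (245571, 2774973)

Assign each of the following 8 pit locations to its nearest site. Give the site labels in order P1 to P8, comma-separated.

Gulch, Basin, Terrace, Gulch, Gulch, Basin, Delta, Gulch

P1 → Gulch (d²=1625722.00)
P2 → Basin (d²=7033300.00)
P3 → Terrace (d²=23492410.00)
P4 → Gulch (d²=1313933.00)
P5 → Gulch (d²=18482490.00)
P6 → Basin (d²=12625768.00)
P7 → Delta (d²=5371738.00)
P8 → Gulch (d²=717722.00)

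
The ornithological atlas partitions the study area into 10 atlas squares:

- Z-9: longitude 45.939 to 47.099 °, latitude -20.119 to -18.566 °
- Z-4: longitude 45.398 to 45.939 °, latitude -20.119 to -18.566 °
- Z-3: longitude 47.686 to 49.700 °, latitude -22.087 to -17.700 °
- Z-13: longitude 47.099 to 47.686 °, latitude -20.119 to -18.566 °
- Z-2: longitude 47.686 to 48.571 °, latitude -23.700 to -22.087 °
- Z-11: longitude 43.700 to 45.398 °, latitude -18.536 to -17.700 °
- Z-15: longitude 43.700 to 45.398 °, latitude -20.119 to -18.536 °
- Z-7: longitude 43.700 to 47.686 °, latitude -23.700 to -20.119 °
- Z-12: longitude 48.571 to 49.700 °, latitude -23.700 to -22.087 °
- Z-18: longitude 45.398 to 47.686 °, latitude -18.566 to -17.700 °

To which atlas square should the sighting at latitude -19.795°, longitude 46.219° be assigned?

The point has longitude = 46.219 and latitude = -19.795.
Only Z-9 satisfies 45.939 ≤ longitude ≤ 47.099 and -20.119 ≤ latitude ≤ -18.566.

Z-9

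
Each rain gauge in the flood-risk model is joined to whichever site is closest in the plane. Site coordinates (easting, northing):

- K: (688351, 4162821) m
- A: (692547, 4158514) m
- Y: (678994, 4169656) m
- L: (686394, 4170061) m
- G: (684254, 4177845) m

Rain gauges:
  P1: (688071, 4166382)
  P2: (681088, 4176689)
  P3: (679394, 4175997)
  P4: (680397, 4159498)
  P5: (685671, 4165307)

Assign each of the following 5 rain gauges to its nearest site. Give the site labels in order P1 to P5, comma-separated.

P1 → K (d²=12759121.00)
P2 → G (d²=11359892.00)
P3 → G (d²=27034704.00)
P4 → K (d²=74308445.00)
P5 → K (d²=13362596.00)

K, G, G, K, K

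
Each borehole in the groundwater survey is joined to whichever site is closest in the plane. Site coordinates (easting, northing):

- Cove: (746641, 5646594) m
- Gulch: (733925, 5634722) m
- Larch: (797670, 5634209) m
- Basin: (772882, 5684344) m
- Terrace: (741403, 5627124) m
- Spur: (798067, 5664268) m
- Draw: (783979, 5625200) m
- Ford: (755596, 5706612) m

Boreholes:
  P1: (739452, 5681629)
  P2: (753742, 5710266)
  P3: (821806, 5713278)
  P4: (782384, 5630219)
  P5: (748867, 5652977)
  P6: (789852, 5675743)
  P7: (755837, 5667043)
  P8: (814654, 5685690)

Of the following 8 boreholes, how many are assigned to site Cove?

2

P1 → Ford
P2 → Ford
P3 → Spur
P4 → Draw
P5 → Cove
P6 → Spur
P7 → Cove
P8 → Spur
2 of the 8 go to Cove.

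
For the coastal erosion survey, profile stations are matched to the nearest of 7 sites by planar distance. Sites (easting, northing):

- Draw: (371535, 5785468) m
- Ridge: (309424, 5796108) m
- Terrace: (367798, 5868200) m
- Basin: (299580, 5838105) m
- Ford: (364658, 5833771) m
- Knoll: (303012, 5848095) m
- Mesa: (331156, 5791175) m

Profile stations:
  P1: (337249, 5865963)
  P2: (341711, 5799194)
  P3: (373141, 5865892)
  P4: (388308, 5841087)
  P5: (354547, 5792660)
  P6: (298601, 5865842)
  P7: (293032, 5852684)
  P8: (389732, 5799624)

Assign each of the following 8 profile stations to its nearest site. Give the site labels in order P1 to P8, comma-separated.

Terrace, Mesa, Terrace, Ford, Draw, Knoll, Knoll, Draw

P1 → Terrace (d²=938245570.00)
P2 → Mesa (d²=175712386.00)
P3 → Terrace (d²=33874513.00)
P4 → Ford (d²=612846356.00)
P5 → Draw (d²=340317008.00)
P6 → Knoll (d²=334412930.00)
P7 → Knoll (d²=120659321.00)
P8 → Draw (d²=531523145.00)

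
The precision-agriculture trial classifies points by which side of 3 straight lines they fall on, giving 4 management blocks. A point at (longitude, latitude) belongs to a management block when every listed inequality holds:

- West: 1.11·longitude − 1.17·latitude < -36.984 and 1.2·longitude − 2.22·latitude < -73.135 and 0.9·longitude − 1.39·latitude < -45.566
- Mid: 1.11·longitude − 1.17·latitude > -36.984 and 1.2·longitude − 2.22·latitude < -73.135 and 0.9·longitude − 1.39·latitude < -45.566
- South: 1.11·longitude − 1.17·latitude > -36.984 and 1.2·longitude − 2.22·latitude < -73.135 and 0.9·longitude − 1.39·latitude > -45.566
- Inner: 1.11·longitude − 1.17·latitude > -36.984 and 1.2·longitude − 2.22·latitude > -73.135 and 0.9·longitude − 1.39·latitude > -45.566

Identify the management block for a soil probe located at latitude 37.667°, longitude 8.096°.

1.11·8.096 − 1.17·37.667 = -35.084, which is > -36.984
1.2·8.096 − 2.22·37.667 = -73.906, which is < -73.135
0.9·8.096 − 1.39·37.667 = -45.071, which is > -45.566
This sign pattern matches South.

South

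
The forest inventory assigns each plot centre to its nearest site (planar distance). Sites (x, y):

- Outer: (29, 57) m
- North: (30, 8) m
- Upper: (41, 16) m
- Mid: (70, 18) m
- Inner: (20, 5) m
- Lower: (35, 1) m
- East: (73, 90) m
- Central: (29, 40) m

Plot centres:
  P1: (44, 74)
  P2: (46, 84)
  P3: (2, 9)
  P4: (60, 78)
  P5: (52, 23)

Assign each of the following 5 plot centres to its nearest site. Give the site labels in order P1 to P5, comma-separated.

P1 → Outer (d²=514.00)
P2 → East (d²=765.00)
P3 → Inner (d²=340.00)
P4 → East (d²=313.00)
P5 → Upper (d²=170.00)

Outer, East, Inner, East, Upper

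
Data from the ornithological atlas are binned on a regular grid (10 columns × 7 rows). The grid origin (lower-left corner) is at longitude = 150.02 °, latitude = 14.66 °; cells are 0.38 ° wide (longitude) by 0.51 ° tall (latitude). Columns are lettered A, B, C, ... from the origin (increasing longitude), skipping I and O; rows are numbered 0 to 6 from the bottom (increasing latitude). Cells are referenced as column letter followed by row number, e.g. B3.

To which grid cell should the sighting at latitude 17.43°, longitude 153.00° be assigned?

Column index: ⌊(153.00 − 150.02) / 0.38⌋ = ⌊7.842⌋ = 7 → column H
Row offset from origin: ⌊(17.43 − 14.66) / 0.51⌋ = ⌊5.431⌋ = 5 → row 5

H5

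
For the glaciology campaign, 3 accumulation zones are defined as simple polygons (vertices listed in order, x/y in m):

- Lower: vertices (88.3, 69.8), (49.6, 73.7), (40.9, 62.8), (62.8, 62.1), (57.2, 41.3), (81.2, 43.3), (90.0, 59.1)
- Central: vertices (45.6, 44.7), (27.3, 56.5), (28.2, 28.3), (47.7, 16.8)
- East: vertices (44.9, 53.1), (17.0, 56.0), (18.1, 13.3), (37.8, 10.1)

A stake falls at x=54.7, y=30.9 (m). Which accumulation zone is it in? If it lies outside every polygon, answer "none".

Cast a ray rightward from (54.7, 30.9). For each polygon, the edges (by vertex number in listed order) whose endpoints lie on opposite sides of y = 30.9, where each meets that height, and whether that is right or left of the point:
Lower: no edge straddles that height → 0 crossings.
Central: 2–3 at x≈28.12 (left), 4–1 at x≈46.64 (left) → 0 crossings.
East: 2–3 at x≈17.65 (left), 4–1 at x≈41.23 (left) → 0 crossings.
All counts are even, so the point lies outside every listed polygon.

none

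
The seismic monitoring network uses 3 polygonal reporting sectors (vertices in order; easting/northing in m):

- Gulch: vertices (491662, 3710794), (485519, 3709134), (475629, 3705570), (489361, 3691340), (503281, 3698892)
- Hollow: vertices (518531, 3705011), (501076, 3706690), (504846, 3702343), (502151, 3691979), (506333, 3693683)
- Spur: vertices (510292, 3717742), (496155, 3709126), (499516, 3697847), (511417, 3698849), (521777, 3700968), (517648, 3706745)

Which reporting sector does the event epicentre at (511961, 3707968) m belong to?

Cast a ray rightward from (511961, 3707968). For each polygon, the edges (by vertex number in listed order) whose endpoints lie on opposite sides of northing = 3707968, where each meets that height, and whether that is right or left of the point:
Gulch: 2–3 at easting≈482283.4 (left), 5–1 at easting≈494420.8 (left) → 0 crossings.
Hollow: no edge straddles that height → 0 crossings.
Spur: 2–3 at easting≈496500.1 (left), 6–1 at easting≈516829.9 (right) → 1 crossing.
Only Spur has an odd count, so the point is inside Spur.

Spur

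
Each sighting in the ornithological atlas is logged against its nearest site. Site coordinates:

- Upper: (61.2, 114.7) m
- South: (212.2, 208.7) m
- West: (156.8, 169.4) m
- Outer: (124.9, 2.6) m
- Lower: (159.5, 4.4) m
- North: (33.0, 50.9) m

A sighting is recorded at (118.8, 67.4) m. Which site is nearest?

Outer

Squared distances to each site:
Upper: 5555.050; South: 28689.250; West: 11848.000; Outer: 4236.250; Lower: 5625.490; North: 7633.890.
Minimum at Outer.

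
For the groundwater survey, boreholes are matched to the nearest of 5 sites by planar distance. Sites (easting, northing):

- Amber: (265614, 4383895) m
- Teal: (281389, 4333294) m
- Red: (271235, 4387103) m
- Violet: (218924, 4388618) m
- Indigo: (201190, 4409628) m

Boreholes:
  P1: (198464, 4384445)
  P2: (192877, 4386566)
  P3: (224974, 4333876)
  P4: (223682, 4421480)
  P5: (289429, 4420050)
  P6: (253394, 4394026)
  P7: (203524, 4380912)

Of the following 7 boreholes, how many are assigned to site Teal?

P1 → Violet
P2 → Indigo
P3 → Violet
P4 → Indigo
P5 → Red
P6 → Amber
P7 → Violet
0 of the 7 go to Teal.

0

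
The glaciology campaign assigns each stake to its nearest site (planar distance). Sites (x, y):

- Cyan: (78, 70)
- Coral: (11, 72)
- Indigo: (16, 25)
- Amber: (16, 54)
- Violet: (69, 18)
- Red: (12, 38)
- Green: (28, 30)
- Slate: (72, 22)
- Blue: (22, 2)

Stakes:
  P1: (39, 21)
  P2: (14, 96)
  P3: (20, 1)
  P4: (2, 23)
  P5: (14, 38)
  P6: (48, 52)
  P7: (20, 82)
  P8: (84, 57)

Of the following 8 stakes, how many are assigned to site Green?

P1 → Green
P2 → Coral
P3 → Blue
P4 → Indigo
P5 → Red
P6 → Green
P7 → Coral
P8 → Cyan
2 of the 8 go to Green.

2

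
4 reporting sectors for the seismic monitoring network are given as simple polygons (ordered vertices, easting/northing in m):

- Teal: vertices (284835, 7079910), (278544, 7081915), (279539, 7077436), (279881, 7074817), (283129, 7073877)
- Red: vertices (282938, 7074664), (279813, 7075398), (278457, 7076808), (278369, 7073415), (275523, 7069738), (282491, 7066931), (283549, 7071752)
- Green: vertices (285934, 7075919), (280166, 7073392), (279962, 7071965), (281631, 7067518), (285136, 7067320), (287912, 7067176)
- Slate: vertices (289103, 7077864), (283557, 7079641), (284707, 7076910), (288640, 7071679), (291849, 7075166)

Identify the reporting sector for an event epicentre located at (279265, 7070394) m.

Red

Cast a ray rightward from (279265, 7070394). For each polygon, the edges (by vertex number in listed order) whose endpoints lie on opposite sides of northing = 7070394, where each meets that height, and whether that is right or left of the point:
Teal: no edge straddles that height → 0 crossings.
Red: 4–5 at easting≈276030.7 (left), 6–7 at easting≈283251.0 (right) → 1 crossing.
Green: 3–4 at easting≈280551.6 (right), 6–1 at easting≈287184.0 (right) → 2 crossings.
Slate: no edge straddles that height → 0 crossings.
Only Red has an odd count, so the point is inside Red.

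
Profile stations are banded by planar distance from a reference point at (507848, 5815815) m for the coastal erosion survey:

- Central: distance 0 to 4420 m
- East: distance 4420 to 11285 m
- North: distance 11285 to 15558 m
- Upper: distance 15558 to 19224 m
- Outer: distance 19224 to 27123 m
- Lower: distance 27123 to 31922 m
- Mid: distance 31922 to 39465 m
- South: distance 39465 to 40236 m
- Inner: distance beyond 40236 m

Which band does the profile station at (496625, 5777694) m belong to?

Distance = √((496625−507848)² + (5777694−5815815)²) = √(125955729.000 + 1453210641.000) = 39738.726 m.
39465 ≤ 39738.726 < 40236 → South.

South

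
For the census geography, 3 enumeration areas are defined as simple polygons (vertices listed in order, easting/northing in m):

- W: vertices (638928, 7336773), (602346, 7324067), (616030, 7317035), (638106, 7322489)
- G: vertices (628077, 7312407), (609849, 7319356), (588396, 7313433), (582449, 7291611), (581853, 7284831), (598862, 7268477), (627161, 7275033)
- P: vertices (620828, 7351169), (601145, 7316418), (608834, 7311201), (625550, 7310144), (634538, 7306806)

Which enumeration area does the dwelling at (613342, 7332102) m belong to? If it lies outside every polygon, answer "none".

Cast a ray rightward from (613342, 7332102). For each polygon, the edges (by vertex number in listed order) whose endpoints lie on opposite sides of northing = 7332102, where each meets that height, and whether that is right or left of the point:
W: 1–2 at easting≈625479.7 (right), 4–1 at easting≈638659.2 (right) → 2 crossings.
G: no edge straddles that height → 0 crossings.
P: 1–2 at easting≈610028.4 (left), 5–1 at easting≈626720.5 (right) → 1 crossing.
Only P has an odd count, so the point is inside P.

P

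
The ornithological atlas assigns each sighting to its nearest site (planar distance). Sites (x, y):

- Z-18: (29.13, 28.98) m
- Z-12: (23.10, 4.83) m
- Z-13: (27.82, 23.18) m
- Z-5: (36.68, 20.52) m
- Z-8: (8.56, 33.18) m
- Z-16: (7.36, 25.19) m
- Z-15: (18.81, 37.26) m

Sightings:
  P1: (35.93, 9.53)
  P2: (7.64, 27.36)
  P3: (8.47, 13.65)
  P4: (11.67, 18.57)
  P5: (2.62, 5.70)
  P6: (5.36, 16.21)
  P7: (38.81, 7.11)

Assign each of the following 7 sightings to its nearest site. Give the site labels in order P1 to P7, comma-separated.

Z-5, Z-16, Z-16, Z-16, Z-16, Z-16, Z-5

P1 → Z-5 (d²=121.34)
P2 → Z-16 (d²=4.79)
P3 → Z-16 (d²=134.40)
P4 → Z-16 (d²=62.40)
P5 → Z-16 (d²=402.33)
P6 → Z-16 (d²=84.64)
P7 → Z-5 (d²=184.37)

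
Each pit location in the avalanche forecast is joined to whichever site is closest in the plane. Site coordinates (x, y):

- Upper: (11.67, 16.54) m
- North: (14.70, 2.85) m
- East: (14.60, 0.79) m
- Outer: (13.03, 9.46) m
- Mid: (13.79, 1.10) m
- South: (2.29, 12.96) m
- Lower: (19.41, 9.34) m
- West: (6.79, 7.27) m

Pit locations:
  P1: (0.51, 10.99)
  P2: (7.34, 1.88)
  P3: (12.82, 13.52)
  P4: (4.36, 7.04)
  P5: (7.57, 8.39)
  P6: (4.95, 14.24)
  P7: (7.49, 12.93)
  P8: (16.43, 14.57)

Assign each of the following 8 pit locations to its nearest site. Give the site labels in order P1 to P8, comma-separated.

South, West, Upper, West, West, South, South, Upper

P1 → South (d²=7.05)
P2 → West (d²=29.35)
P3 → Upper (d²=10.44)
P4 → West (d²=5.96)
P5 → West (d²=1.86)
P6 → South (d²=8.71)
P7 → South (d²=27.04)
P8 → Upper (d²=26.54)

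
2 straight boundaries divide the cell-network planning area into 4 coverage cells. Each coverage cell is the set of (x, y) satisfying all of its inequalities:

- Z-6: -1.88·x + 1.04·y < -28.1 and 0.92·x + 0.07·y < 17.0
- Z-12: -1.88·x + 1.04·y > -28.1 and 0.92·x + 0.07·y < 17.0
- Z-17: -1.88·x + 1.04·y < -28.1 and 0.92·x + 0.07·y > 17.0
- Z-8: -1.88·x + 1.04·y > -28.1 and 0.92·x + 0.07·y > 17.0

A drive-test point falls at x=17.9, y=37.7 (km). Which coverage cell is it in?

-1.88·17.9 + 1.04·37.7 = 5.556, which is > -28.1
0.92·17.9 + 0.07·37.7 = 19.107, which is > 17.0
This sign pattern matches Z-8.

Z-8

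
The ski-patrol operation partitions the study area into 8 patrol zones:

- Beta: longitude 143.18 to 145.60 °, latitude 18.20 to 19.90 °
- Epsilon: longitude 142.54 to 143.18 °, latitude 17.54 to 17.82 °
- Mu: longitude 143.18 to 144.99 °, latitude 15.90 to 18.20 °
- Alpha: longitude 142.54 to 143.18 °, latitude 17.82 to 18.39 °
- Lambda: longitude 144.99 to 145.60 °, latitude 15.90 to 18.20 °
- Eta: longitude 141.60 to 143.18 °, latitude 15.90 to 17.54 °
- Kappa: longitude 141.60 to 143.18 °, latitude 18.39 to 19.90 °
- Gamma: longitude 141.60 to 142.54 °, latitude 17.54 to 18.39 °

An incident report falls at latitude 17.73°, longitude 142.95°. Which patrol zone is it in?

The point has longitude = 142.95 and latitude = 17.73.
Only Epsilon satisfies 142.54 ≤ longitude ≤ 143.18 and 17.54 ≤ latitude ≤ 17.82.

Epsilon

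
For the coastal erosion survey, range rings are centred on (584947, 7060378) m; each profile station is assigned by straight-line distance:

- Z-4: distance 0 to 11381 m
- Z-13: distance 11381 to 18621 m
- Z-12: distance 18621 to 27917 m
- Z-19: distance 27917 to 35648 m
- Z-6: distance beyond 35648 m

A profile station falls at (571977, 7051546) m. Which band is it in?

Z-13

Distance = √((571977−584947)² + (7051546−7060378)²) = √(168220900.000 + 78004224.000) = 15691.562 m.
11381 ≤ 15691.562 < 18621 → Z-13.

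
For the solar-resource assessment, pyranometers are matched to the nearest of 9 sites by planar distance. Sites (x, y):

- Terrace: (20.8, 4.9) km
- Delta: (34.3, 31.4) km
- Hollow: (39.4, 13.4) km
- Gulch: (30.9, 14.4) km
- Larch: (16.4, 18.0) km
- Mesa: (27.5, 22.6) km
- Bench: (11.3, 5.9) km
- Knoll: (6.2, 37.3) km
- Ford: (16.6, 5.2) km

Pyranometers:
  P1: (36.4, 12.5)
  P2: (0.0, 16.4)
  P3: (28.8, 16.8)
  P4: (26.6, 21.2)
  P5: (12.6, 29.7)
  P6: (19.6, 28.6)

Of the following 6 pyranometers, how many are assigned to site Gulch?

P1 → Hollow
P2 → Bench
P3 → Gulch
P4 → Mesa
P5 → Knoll
P6 → Mesa
1 of the 6 goes to Gulch.

1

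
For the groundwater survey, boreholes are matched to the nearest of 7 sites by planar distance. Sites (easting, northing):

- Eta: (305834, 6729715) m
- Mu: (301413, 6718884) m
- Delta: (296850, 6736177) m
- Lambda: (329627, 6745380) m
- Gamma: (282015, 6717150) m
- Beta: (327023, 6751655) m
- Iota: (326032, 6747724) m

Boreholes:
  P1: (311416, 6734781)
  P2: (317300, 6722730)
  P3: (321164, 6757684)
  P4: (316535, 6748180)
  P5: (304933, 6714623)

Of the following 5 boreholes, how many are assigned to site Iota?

P1 → Eta
P2 → Eta
P3 → Beta
P4 → Iota
P5 → Mu
1 of the 5 goes to Iota.

1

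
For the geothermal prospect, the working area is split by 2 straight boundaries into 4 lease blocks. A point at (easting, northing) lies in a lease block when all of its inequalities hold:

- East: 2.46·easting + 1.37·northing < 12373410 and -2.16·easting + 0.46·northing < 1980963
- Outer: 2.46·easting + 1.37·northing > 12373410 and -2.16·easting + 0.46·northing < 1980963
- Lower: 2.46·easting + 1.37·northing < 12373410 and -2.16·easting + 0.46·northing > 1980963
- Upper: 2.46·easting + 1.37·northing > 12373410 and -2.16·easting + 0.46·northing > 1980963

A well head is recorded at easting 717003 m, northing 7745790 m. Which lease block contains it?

2.46·717003 + 1.37·7745790 = 12375559.680, which is > 12373410
-2.16·717003 + 0.46·7745790 = 2014336.920, which is > 1980963
This sign pattern matches Upper.

Upper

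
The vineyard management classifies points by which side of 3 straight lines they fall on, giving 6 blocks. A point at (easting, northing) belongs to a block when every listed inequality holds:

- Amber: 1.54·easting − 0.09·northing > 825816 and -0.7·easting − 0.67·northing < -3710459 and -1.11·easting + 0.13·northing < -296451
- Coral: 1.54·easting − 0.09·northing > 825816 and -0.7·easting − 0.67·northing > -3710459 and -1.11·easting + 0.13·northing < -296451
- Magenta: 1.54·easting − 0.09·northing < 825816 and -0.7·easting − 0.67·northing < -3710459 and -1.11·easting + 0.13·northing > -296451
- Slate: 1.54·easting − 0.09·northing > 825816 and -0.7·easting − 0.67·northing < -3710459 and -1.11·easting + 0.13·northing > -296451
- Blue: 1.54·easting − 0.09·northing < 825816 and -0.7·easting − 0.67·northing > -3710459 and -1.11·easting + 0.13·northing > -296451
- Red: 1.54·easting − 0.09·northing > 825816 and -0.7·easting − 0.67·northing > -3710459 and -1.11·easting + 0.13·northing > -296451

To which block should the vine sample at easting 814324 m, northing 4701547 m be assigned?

Slate

1.54·814324 − 0.09·4701547 = 830919.730, which is > 825816
-0.7·814324 − 0.67·4701547 = -3720063.290, which is < -3710459
-1.11·814324 + 0.13·4701547 = -292698.530, which is > -296451
This sign pattern matches Slate.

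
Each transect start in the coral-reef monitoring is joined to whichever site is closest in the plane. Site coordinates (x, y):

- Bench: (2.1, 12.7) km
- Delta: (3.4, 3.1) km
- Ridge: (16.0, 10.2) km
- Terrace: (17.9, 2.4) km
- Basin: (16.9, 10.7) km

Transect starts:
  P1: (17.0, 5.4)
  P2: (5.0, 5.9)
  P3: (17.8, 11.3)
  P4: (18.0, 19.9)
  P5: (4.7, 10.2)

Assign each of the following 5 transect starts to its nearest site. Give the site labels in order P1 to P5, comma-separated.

Terrace, Delta, Basin, Basin, Bench

P1 → Terrace (d²=9.81)
P2 → Delta (d²=10.40)
P3 → Basin (d²=1.17)
P4 → Basin (d²=85.85)
P5 → Bench (d²=13.01)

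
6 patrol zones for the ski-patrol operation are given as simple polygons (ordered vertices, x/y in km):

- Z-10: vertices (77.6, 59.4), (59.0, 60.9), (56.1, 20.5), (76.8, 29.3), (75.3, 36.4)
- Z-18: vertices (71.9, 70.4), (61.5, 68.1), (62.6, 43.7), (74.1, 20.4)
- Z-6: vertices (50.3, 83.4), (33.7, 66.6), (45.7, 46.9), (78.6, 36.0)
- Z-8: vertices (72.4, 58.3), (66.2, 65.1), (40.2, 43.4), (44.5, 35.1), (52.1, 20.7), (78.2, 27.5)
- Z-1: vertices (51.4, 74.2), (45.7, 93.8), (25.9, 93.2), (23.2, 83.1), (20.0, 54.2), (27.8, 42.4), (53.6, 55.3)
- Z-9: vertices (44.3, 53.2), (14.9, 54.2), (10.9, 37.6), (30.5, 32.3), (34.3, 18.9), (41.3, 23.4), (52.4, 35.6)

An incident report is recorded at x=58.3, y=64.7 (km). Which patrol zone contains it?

Cast a ray rightward from (58.3, 64.7). For each polygon, the edges (by vertex number in listed order) whose endpoints lie on opposite sides of y = 64.7, where each meets that height, and whether that is right or left of the point:
Z-10: no edge straddles that height → 0 crossings.
Z-18: 2–3 at x≈61.65 (right), 4–1 at x≈72.15 (right) → 2 crossings.
Z-6: 2–3 at x≈34.86 (left), 4–1 at x≈61.46 (right) → 1 crossing.
Z-8: 1–2 at x≈66.56 (right), 2–3 at x≈65.72 (right) → 2 crossings.
Z-1: 4–5 at x≈21.16 (left), 7–1 at x≈52.51 (left) → 0 crossings.
Z-9: no edge straddles that height → 0 crossings.
Only Z-6 has an odd count, so the point is inside Z-6.

Z-6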